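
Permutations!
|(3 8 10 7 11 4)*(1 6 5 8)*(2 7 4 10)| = 10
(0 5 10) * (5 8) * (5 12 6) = (0 8 12 6 5 10) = [8, 1, 2, 3, 4, 10, 5, 7, 12, 9, 0, 11, 6]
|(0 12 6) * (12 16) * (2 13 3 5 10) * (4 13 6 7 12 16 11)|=18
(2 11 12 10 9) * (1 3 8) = [0, 3, 11, 8, 4, 5, 6, 7, 1, 2, 9, 12, 10] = (1 3 8)(2 11 12 10 9)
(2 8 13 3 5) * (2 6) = [0, 1, 8, 5, 4, 6, 2, 7, 13, 9, 10, 11, 12, 3] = (2 8 13 3 5 6)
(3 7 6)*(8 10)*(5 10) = (3 7 6)(5 10 8) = [0, 1, 2, 7, 4, 10, 3, 6, 5, 9, 8]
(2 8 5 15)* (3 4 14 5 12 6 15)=(2 8 12 6 15)(3 4 14 5)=[0, 1, 8, 4, 14, 3, 15, 7, 12, 9, 10, 11, 6, 13, 5, 2]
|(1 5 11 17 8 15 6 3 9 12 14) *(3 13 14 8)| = 12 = |(1 5 11 17 3 9 12 8 15 6 13 14)|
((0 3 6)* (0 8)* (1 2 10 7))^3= (0 8 6 3)(1 7 10 2)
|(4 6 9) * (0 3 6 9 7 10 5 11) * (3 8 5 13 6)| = 4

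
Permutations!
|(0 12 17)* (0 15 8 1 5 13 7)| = 9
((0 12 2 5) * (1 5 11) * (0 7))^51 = ((0 12 2 11 1 5 7))^51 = (0 2 1 7 12 11 5)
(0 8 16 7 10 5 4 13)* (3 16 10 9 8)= [3, 1, 2, 16, 13, 4, 6, 9, 10, 8, 5, 11, 12, 0, 14, 15, 7]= (0 3 16 7 9 8 10 5 4 13)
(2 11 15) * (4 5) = (2 11 15)(4 5) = [0, 1, 11, 3, 5, 4, 6, 7, 8, 9, 10, 15, 12, 13, 14, 2]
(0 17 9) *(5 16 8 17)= (0 5 16 8 17 9)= [5, 1, 2, 3, 4, 16, 6, 7, 17, 0, 10, 11, 12, 13, 14, 15, 8, 9]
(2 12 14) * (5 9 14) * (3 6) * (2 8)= [0, 1, 12, 6, 4, 9, 3, 7, 2, 14, 10, 11, 5, 13, 8]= (2 12 5 9 14 8)(3 6)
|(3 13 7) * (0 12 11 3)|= |(0 12 11 3 13 7)|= 6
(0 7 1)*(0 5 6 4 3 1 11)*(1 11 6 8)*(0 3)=(0 7 6 4)(1 5 8)(3 11)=[7, 5, 2, 11, 0, 8, 4, 6, 1, 9, 10, 3]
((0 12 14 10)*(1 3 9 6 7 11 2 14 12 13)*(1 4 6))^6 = (0 2 6)(4 10 11)(7 13 14)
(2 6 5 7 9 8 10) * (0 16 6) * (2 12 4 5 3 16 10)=(0 10 12 4 5 7 9 8 2)(3 16 6)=[10, 1, 0, 16, 5, 7, 3, 9, 2, 8, 12, 11, 4, 13, 14, 15, 6]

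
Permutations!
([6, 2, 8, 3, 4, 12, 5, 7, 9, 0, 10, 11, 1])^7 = (0 9 8 2 1 12 5 6)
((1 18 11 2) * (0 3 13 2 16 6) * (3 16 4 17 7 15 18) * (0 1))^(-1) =((0 16 6 1 3 13 2)(4 17 7 15 18 11))^(-1) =(0 2 13 3 1 6 16)(4 11 18 15 7 17)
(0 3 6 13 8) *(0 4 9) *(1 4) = [3, 4, 2, 6, 9, 5, 13, 7, 1, 0, 10, 11, 12, 8] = (0 3 6 13 8 1 4 9)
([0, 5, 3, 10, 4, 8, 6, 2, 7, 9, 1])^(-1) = [0, 10, 7, 2, 4, 1, 6, 8, 5, 9, 3]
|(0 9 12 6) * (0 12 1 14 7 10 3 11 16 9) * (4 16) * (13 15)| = 18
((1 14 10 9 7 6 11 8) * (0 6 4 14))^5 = ((0 6 11 8 1)(4 14 10 9 7))^5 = (14)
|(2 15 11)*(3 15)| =4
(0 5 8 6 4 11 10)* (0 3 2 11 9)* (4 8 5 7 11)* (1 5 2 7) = (0 1 5 2 4 9)(3 7 11 10)(6 8) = [1, 5, 4, 7, 9, 2, 8, 11, 6, 0, 3, 10]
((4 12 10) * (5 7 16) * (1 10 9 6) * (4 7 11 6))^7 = (16)(4 12 9)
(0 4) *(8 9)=(0 4)(8 9)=[4, 1, 2, 3, 0, 5, 6, 7, 9, 8]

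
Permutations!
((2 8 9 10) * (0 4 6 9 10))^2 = ((0 4 6 9)(2 8 10))^2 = (0 6)(2 10 8)(4 9)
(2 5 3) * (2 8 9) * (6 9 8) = (2 5 3 6 9) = [0, 1, 5, 6, 4, 3, 9, 7, 8, 2]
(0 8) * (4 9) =[8, 1, 2, 3, 9, 5, 6, 7, 0, 4] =(0 8)(4 9)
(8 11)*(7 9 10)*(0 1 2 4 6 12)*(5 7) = (0 1 2 4 6 12)(5 7 9 10)(8 11) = [1, 2, 4, 3, 6, 7, 12, 9, 11, 10, 5, 8, 0]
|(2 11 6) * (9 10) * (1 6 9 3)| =7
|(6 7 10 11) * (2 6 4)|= |(2 6 7 10 11 4)|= 6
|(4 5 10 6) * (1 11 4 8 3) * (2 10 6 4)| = 9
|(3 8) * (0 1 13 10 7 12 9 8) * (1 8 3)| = |(0 8 1 13 10 7 12 9 3)| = 9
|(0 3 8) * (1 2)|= 6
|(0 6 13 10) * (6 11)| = |(0 11 6 13 10)| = 5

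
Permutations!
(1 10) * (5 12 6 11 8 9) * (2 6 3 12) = (1 10)(2 6 11 8 9 5)(3 12) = [0, 10, 6, 12, 4, 2, 11, 7, 9, 5, 1, 8, 3]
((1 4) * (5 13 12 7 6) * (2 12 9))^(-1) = (1 4)(2 9 13 5 6 7 12)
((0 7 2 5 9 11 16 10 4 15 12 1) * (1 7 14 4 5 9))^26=(16)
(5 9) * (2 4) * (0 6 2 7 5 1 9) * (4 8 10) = (0 6 2 8 10 4 7 5)(1 9) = [6, 9, 8, 3, 7, 0, 2, 5, 10, 1, 4]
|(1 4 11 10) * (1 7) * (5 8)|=10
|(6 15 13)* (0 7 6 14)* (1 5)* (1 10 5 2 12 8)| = 12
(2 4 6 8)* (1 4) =(1 4 6 8 2) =[0, 4, 1, 3, 6, 5, 8, 7, 2]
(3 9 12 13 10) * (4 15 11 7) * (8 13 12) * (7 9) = (3 7 4 15 11 9 8 13 10) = [0, 1, 2, 7, 15, 5, 6, 4, 13, 8, 3, 9, 12, 10, 14, 11]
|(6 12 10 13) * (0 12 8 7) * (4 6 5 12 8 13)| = |(0 8 7)(4 6 13 5 12 10)| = 6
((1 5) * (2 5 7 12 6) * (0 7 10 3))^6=(0 1 6)(2 7 10)(3 5 12)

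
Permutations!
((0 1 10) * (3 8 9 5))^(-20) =((0 1 10)(3 8 9 5))^(-20) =(0 1 10)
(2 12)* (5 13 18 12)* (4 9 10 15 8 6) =(2 5 13 18 12)(4 9 10 15 8 6) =[0, 1, 5, 3, 9, 13, 4, 7, 6, 10, 15, 11, 2, 18, 14, 8, 16, 17, 12]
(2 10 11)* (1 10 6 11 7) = (1 10 7)(2 6 11) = [0, 10, 6, 3, 4, 5, 11, 1, 8, 9, 7, 2]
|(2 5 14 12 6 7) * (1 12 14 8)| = |(14)(1 12 6 7 2 5 8)| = 7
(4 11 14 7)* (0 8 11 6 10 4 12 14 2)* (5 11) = (0 8 5 11 2)(4 6 10)(7 12 14) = [8, 1, 0, 3, 6, 11, 10, 12, 5, 9, 4, 2, 14, 13, 7]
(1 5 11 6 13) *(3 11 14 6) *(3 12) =(1 5 14 6 13)(3 11 12) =[0, 5, 2, 11, 4, 14, 13, 7, 8, 9, 10, 12, 3, 1, 6]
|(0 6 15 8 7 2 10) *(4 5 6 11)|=10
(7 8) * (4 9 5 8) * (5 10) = (4 9 10 5 8 7) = [0, 1, 2, 3, 9, 8, 6, 4, 7, 10, 5]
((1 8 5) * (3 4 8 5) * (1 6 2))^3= (8)(1 2 6 5)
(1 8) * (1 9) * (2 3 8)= (1 2 3 8 9)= [0, 2, 3, 8, 4, 5, 6, 7, 9, 1]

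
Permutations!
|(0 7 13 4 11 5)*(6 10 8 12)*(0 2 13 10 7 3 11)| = 35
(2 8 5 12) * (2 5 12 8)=[0, 1, 2, 3, 4, 8, 6, 7, 12, 9, 10, 11, 5]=(5 8 12)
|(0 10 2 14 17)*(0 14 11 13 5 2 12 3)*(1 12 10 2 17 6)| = |(0 2 11 13 5 17 14 6 1 12 3)| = 11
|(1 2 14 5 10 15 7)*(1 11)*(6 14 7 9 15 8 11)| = 18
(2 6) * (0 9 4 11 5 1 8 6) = (0 9 4 11 5 1 8 6 2) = [9, 8, 0, 3, 11, 1, 2, 7, 6, 4, 10, 5]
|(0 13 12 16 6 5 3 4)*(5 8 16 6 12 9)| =|(0 13 9 5 3 4)(6 8 16 12)| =12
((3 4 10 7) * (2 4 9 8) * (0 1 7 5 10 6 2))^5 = (0 8 9 3 7 1)(2 6 4)(5 10)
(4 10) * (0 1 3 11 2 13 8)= (0 1 3 11 2 13 8)(4 10)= [1, 3, 13, 11, 10, 5, 6, 7, 0, 9, 4, 2, 12, 8]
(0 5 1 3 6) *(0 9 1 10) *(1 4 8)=(0 5 10)(1 3 6 9 4 8)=[5, 3, 2, 6, 8, 10, 9, 7, 1, 4, 0]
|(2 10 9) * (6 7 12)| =3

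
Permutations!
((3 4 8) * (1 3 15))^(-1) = (1 15 8 4 3)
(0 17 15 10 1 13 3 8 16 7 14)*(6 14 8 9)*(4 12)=(0 17 15 10 1 13 3 9 6 14)(4 12)(7 8 16)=[17, 13, 2, 9, 12, 5, 14, 8, 16, 6, 1, 11, 4, 3, 0, 10, 7, 15]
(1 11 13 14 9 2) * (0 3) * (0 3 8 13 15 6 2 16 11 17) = (0 8 13 14 9 16 11 15 6 2 1 17) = [8, 17, 1, 3, 4, 5, 2, 7, 13, 16, 10, 15, 12, 14, 9, 6, 11, 0]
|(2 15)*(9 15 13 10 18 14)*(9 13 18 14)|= 12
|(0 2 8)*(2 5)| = 4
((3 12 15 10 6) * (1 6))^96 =(15)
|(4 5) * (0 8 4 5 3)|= |(0 8 4 3)|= 4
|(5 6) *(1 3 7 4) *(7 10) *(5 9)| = |(1 3 10 7 4)(5 6 9)| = 15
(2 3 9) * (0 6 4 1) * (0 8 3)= (0 6 4 1 8 3 9 2)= [6, 8, 0, 9, 1, 5, 4, 7, 3, 2]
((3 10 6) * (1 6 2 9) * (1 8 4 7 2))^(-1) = (1 10 3 6)(2 7 4 8 9)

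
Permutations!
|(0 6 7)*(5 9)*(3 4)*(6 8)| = 4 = |(0 8 6 7)(3 4)(5 9)|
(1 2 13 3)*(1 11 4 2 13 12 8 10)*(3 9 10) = (1 13 9 10)(2 12 8 3 11 4) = [0, 13, 12, 11, 2, 5, 6, 7, 3, 10, 1, 4, 8, 9]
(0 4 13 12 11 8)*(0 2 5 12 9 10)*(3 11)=[4, 1, 5, 11, 13, 12, 6, 7, 2, 10, 0, 8, 3, 9]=(0 4 13 9 10)(2 5 12 3 11 8)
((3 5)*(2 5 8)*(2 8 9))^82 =(2 3)(5 9)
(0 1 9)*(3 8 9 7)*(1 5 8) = (0 5 8 9)(1 7 3) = [5, 7, 2, 1, 4, 8, 6, 3, 9, 0]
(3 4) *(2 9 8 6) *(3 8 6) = [0, 1, 9, 4, 8, 5, 2, 7, 3, 6] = (2 9 6)(3 4 8)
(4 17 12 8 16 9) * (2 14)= (2 14)(4 17 12 8 16 9)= [0, 1, 14, 3, 17, 5, 6, 7, 16, 4, 10, 11, 8, 13, 2, 15, 9, 12]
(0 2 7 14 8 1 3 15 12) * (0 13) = (0 2 7 14 8 1 3 15 12 13) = [2, 3, 7, 15, 4, 5, 6, 14, 1, 9, 10, 11, 13, 0, 8, 12]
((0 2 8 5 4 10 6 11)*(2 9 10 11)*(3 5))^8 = (0 4 3 2 10)(5 8 6 9 11)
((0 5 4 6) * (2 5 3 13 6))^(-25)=(0 6 13 3)(2 4 5)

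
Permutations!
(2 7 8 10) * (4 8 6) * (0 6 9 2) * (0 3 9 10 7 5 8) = (0 6 4)(2 5 8 7 10 3 9) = [6, 1, 5, 9, 0, 8, 4, 10, 7, 2, 3]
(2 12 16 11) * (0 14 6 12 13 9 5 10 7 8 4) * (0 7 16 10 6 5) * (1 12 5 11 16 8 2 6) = [14, 12, 13, 3, 7, 1, 5, 2, 4, 0, 8, 6, 10, 9, 11, 15, 16] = (16)(0 14 11 6 5 1 12 10 8 4 7 2 13 9)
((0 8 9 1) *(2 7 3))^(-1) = (0 1 9 8)(2 3 7)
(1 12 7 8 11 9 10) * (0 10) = (0 10 1 12 7 8 11 9) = [10, 12, 2, 3, 4, 5, 6, 8, 11, 0, 1, 9, 7]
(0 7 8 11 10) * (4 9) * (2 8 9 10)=(0 7 9 4 10)(2 8 11)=[7, 1, 8, 3, 10, 5, 6, 9, 11, 4, 0, 2]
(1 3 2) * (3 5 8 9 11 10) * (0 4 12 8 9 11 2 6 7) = (0 4 12 8 11 10 3 6 7)(1 5 9 2) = [4, 5, 1, 6, 12, 9, 7, 0, 11, 2, 3, 10, 8]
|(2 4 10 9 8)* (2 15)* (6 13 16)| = 6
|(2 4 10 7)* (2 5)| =|(2 4 10 7 5)| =5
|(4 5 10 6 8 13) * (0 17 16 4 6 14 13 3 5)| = |(0 17 16 4)(3 5 10 14 13 6 8)| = 28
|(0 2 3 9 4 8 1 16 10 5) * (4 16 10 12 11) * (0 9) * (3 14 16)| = |(0 2 14 16 12 11 4 8 1 10 5 9 3)| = 13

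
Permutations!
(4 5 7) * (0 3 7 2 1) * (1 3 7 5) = [7, 0, 3, 5, 1, 2, 6, 4] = (0 7 4 1)(2 3 5)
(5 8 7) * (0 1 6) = (0 1 6)(5 8 7) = [1, 6, 2, 3, 4, 8, 0, 5, 7]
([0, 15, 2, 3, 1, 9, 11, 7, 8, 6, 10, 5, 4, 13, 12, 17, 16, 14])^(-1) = [0, 4, 2, 3, 12, 11, 9, 7, 8, 5, 10, 6, 14, 13, 17, 1, 16, 15]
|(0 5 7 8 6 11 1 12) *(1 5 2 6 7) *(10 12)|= 8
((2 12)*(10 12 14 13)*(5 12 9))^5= (2 5 10 14 12 9 13)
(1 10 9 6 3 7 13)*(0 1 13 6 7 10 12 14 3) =[1, 12, 2, 10, 4, 5, 0, 6, 8, 7, 9, 11, 14, 13, 3] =(0 1 12 14 3 10 9 7 6)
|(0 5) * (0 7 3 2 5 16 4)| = 12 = |(0 16 4)(2 5 7 3)|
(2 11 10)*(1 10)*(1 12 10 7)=[0, 7, 11, 3, 4, 5, 6, 1, 8, 9, 2, 12, 10]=(1 7)(2 11 12 10)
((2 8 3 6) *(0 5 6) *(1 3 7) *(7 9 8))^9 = (0 6 7 3 5 2 1)(8 9)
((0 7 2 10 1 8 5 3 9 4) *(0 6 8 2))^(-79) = (0 7)(1 10 2)(3 5 8 6 4 9)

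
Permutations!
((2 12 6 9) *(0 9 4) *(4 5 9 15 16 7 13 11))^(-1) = ((0 15 16 7 13 11 4)(2 12 6 5 9))^(-1) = (0 4 11 13 7 16 15)(2 9 5 6 12)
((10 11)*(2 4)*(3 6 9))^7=((2 4)(3 6 9)(10 11))^7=(2 4)(3 6 9)(10 11)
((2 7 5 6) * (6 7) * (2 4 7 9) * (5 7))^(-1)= (2 9 5 4 6)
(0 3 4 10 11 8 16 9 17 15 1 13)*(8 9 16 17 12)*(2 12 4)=[3, 13, 12, 2, 10, 5, 6, 7, 17, 4, 11, 9, 8, 0, 14, 1, 16, 15]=(0 3 2 12 8 17 15 1 13)(4 10 11 9)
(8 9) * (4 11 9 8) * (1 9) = (1 9 4 11) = [0, 9, 2, 3, 11, 5, 6, 7, 8, 4, 10, 1]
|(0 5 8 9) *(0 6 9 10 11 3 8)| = |(0 5)(3 8 10 11)(6 9)| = 4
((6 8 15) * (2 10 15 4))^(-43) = (2 4 8 6 15 10)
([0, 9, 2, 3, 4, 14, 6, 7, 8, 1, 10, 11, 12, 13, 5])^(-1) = [0, 9, 2, 3, 4, 14, 6, 7, 8, 1, 10, 11, 12, 13, 5]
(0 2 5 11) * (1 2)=[1, 2, 5, 3, 4, 11, 6, 7, 8, 9, 10, 0]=(0 1 2 5 11)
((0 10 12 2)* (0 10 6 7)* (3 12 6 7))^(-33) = (0 7)(2 6 12 10 3)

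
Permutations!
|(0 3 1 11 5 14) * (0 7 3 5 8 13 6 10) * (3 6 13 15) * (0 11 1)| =|(0 5 14 7 6 10 11 8 15 3)| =10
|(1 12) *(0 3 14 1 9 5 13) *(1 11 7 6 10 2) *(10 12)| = 30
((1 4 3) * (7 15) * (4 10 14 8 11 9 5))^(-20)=(15)(1 4 9 8 10 3 5 11 14)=((1 10 14 8 11 9 5 4 3)(7 15))^(-20)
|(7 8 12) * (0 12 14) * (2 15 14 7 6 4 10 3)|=|(0 12 6 4 10 3 2 15 14)(7 8)|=18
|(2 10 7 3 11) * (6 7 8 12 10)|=|(2 6 7 3 11)(8 12 10)|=15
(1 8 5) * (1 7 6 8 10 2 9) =[0, 10, 9, 3, 4, 7, 8, 6, 5, 1, 2] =(1 10 2 9)(5 7 6 8)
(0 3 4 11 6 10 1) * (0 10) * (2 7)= (0 3 4 11 6)(1 10)(2 7)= [3, 10, 7, 4, 11, 5, 0, 2, 8, 9, 1, 6]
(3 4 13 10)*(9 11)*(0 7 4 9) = (0 7 4 13 10 3 9 11) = [7, 1, 2, 9, 13, 5, 6, 4, 8, 11, 3, 0, 12, 10]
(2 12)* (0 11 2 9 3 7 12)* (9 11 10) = (0 10 9 3 7 12 11 2) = [10, 1, 0, 7, 4, 5, 6, 12, 8, 3, 9, 2, 11]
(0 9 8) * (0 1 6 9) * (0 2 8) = [2, 6, 8, 3, 4, 5, 9, 7, 1, 0] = (0 2 8 1 6 9)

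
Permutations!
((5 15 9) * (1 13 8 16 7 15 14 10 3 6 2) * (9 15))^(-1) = ((1 13 8 16 7 9 5 14 10 3 6 2))^(-1) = (1 2 6 3 10 14 5 9 7 16 8 13)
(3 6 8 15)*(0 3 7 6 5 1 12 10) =(0 3 5 1 12 10)(6 8 15 7) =[3, 12, 2, 5, 4, 1, 8, 6, 15, 9, 0, 11, 10, 13, 14, 7]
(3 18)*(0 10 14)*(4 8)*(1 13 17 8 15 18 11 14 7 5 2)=(0 10 7 5 2 1 13 17 8 4 15 18 3 11 14)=[10, 13, 1, 11, 15, 2, 6, 5, 4, 9, 7, 14, 12, 17, 0, 18, 16, 8, 3]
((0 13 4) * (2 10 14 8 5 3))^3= (2 8)(3 14)(5 10)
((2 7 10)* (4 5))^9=(10)(4 5)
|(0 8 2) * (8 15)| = |(0 15 8 2)| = 4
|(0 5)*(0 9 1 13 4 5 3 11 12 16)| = |(0 3 11 12 16)(1 13 4 5 9)| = 5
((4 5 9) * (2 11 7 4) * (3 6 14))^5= ((2 11 7 4 5 9)(3 6 14))^5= (2 9 5 4 7 11)(3 14 6)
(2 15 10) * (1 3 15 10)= (1 3 15)(2 10)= [0, 3, 10, 15, 4, 5, 6, 7, 8, 9, 2, 11, 12, 13, 14, 1]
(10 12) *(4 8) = (4 8)(10 12) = [0, 1, 2, 3, 8, 5, 6, 7, 4, 9, 12, 11, 10]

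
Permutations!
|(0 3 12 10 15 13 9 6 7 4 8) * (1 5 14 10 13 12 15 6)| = |(0 3 15 12 13 9 1 5 14 10 6 7 4 8)| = 14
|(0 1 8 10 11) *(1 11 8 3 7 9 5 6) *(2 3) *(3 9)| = 10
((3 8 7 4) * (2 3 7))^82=(2 3 8)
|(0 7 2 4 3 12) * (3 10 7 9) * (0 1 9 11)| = |(0 11)(1 9 3 12)(2 4 10 7)| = 4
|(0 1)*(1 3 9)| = |(0 3 9 1)| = 4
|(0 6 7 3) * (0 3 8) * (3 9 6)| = |(0 3 9 6 7 8)| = 6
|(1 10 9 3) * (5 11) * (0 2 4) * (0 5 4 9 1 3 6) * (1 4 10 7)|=4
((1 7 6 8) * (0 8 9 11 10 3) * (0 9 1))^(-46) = (1 6 7)(3 11)(9 10)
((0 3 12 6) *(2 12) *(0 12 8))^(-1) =((0 3 2 8)(6 12))^(-1) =(0 8 2 3)(6 12)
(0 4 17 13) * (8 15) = (0 4 17 13)(8 15) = [4, 1, 2, 3, 17, 5, 6, 7, 15, 9, 10, 11, 12, 0, 14, 8, 16, 13]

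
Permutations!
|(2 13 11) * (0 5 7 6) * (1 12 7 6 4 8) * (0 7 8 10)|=6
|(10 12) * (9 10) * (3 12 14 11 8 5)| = 8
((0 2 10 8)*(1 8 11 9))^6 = ((0 2 10 11 9 1 8))^6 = (0 8 1 9 11 10 2)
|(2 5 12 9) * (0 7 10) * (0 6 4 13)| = 12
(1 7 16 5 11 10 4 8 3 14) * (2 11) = [0, 7, 11, 14, 8, 2, 6, 16, 3, 9, 4, 10, 12, 13, 1, 15, 5] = (1 7 16 5 2 11 10 4 8 3 14)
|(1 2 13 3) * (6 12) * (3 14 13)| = 6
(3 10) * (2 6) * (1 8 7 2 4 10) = [0, 8, 6, 1, 10, 5, 4, 2, 7, 9, 3] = (1 8 7 2 6 4 10 3)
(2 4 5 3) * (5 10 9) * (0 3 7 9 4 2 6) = (0 3 6)(4 10)(5 7 9) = [3, 1, 2, 6, 10, 7, 0, 9, 8, 5, 4]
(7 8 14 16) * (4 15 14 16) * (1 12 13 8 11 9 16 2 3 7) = [0, 12, 3, 7, 15, 5, 6, 11, 2, 16, 10, 9, 13, 8, 4, 14, 1] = (1 12 13 8 2 3 7 11 9 16)(4 15 14)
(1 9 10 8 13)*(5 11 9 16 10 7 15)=(1 16 10 8 13)(5 11 9 7 15)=[0, 16, 2, 3, 4, 11, 6, 15, 13, 7, 8, 9, 12, 1, 14, 5, 10]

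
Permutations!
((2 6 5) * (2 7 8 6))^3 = ((5 7 8 6))^3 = (5 6 8 7)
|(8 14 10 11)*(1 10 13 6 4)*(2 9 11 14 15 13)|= 11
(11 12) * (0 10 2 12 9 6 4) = (0 10 2 12 11 9 6 4) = [10, 1, 12, 3, 0, 5, 4, 7, 8, 6, 2, 9, 11]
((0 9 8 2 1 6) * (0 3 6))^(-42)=((0 9 8 2 1)(3 6))^(-42)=(0 2 9 1 8)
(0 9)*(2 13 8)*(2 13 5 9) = (0 2 5 9)(8 13) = [2, 1, 5, 3, 4, 9, 6, 7, 13, 0, 10, 11, 12, 8]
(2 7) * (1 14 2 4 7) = (1 14 2)(4 7) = [0, 14, 1, 3, 7, 5, 6, 4, 8, 9, 10, 11, 12, 13, 2]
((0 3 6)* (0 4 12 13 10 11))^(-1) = (0 11 10 13 12 4 6 3) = ((0 3 6 4 12 13 10 11))^(-1)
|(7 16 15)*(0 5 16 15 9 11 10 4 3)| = 8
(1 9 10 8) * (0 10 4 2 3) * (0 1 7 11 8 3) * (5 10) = (0 5 10 3 1 9 4 2)(7 11 8) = [5, 9, 0, 1, 2, 10, 6, 11, 7, 4, 3, 8]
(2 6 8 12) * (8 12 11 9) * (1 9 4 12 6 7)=[0, 9, 7, 3, 12, 5, 6, 1, 11, 8, 10, 4, 2]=(1 9 8 11 4 12 2 7)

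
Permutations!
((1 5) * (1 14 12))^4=(14)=((1 5 14 12))^4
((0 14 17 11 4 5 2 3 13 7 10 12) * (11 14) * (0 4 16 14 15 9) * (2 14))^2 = (0 16 3 7 12 5 17 9 11 2 13 10 4 14 15)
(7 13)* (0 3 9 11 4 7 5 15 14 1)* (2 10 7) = (0 3 9 11 4 2 10 7 13 5 15 14 1) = [3, 0, 10, 9, 2, 15, 6, 13, 8, 11, 7, 4, 12, 5, 1, 14]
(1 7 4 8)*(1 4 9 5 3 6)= (1 7 9 5 3 6)(4 8)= [0, 7, 2, 6, 8, 3, 1, 9, 4, 5]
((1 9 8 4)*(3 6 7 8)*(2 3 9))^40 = (9)(1 8 6 2 4 7 3)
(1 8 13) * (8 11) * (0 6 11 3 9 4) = [6, 3, 2, 9, 0, 5, 11, 7, 13, 4, 10, 8, 12, 1] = (0 6 11 8 13 1 3 9 4)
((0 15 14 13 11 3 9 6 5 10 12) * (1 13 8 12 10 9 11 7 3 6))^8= (0 8 15 12 14)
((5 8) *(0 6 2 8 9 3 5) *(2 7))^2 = (0 7 8 6 2)(3 9 5)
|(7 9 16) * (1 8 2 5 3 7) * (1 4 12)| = 10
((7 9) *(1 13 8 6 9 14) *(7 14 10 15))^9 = ((1 13 8 6 9 14)(7 10 15))^9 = (15)(1 6)(8 14)(9 13)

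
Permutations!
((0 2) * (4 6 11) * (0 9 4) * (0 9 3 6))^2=((0 2 3 6 11 9 4))^2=(0 3 11 4 2 6 9)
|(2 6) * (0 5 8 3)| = 4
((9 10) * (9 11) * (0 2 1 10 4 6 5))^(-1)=(0 5 6 4 9 11 10 1 2)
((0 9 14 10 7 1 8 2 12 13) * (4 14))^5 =(0 7 13 10 12 14 2 4 8 9 1)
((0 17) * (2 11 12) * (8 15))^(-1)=(0 17)(2 12 11)(8 15)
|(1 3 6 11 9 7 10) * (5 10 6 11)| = |(1 3 11 9 7 6 5 10)| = 8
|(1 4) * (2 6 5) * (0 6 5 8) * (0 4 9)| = 6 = |(0 6 8 4 1 9)(2 5)|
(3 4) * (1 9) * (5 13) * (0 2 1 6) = (0 2 1 9 6)(3 4)(5 13) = [2, 9, 1, 4, 3, 13, 0, 7, 8, 6, 10, 11, 12, 5]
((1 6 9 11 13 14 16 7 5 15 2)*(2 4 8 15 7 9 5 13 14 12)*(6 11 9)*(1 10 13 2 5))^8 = ((1 11 14 16 6)(2 10 13 12 5 7)(4 8 15))^8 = (1 16 11 6 14)(2 13 5)(4 15 8)(7 10 12)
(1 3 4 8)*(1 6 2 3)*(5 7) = (2 3 4 8 6)(5 7) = [0, 1, 3, 4, 8, 7, 2, 5, 6]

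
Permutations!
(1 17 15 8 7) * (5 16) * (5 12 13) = (1 17 15 8 7)(5 16 12 13) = [0, 17, 2, 3, 4, 16, 6, 1, 7, 9, 10, 11, 13, 5, 14, 8, 12, 15]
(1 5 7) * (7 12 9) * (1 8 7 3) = (1 5 12 9 3)(7 8) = [0, 5, 2, 1, 4, 12, 6, 8, 7, 3, 10, 11, 9]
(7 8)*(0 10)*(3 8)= (0 10)(3 8 7)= [10, 1, 2, 8, 4, 5, 6, 3, 7, 9, 0]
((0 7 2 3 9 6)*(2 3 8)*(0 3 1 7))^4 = (3 9 6)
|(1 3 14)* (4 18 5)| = |(1 3 14)(4 18 5)| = 3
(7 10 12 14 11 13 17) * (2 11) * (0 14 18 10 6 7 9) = (0 14 2 11 13 17 9)(6 7)(10 12 18) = [14, 1, 11, 3, 4, 5, 7, 6, 8, 0, 12, 13, 18, 17, 2, 15, 16, 9, 10]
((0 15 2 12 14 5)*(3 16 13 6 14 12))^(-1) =((0 15 2 3 16 13 6 14 5))^(-1) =(0 5 14 6 13 16 3 2 15)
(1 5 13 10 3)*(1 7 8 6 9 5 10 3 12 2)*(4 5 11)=[0, 10, 1, 7, 5, 13, 9, 8, 6, 11, 12, 4, 2, 3]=(1 10 12 2)(3 7 8 6 9 11 4 5 13)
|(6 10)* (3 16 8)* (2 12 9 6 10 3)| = |(2 12 9 6 3 16 8)| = 7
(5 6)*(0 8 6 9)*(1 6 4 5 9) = (0 8 4 5 1 6 9) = [8, 6, 2, 3, 5, 1, 9, 7, 4, 0]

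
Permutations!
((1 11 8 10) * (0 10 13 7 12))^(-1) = (0 12 7 13 8 11 1 10)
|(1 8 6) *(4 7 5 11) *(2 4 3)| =6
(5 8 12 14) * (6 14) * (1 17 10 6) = (1 17 10 6 14 5 8 12) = [0, 17, 2, 3, 4, 8, 14, 7, 12, 9, 6, 11, 1, 13, 5, 15, 16, 10]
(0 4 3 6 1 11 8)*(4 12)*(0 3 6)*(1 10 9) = [12, 11, 2, 0, 6, 5, 10, 7, 3, 1, 9, 8, 4] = (0 12 4 6 10 9 1 11 8 3)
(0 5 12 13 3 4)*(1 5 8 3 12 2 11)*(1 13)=(0 8 3 4)(1 5 2 11 13 12)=[8, 5, 11, 4, 0, 2, 6, 7, 3, 9, 10, 13, 1, 12]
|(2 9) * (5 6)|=2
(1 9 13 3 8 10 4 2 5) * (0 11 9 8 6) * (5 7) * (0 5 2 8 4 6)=(0 11 9 13 3)(1 4 8 10 6 5)(2 7)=[11, 4, 7, 0, 8, 1, 5, 2, 10, 13, 6, 9, 12, 3]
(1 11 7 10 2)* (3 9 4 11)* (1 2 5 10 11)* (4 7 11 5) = (11)(1 3 9 7 5 10 4) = [0, 3, 2, 9, 1, 10, 6, 5, 8, 7, 4, 11]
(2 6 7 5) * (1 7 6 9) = (1 7 5 2 9) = [0, 7, 9, 3, 4, 2, 6, 5, 8, 1]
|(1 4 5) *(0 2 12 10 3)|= |(0 2 12 10 3)(1 4 5)|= 15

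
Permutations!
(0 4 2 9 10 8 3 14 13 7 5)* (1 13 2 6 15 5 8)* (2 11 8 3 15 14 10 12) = (0 4 6 14 11 8 15 5)(1 13 7 3 10)(2 9 12) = [4, 13, 9, 10, 6, 0, 14, 3, 15, 12, 1, 8, 2, 7, 11, 5]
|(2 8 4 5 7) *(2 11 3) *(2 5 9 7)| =|(2 8 4 9 7 11 3 5)| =8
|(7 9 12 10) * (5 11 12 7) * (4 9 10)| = 7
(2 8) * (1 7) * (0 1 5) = (0 1 7 5)(2 8) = [1, 7, 8, 3, 4, 0, 6, 5, 2]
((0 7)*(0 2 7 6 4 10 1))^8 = (0 10 6 1 4)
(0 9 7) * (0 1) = (0 9 7 1) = [9, 0, 2, 3, 4, 5, 6, 1, 8, 7]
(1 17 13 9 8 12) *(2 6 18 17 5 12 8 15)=(1 5 12)(2 6 18 17 13 9 15)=[0, 5, 6, 3, 4, 12, 18, 7, 8, 15, 10, 11, 1, 9, 14, 2, 16, 13, 17]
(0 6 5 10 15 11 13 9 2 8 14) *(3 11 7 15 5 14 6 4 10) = [4, 1, 8, 11, 10, 3, 14, 15, 6, 2, 5, 13, 12, 9, 0, 7] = (0 4 10 5 3 11 13 9 2 8 6 14)(7 15)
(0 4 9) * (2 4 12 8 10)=(0 12 8 10 2 4 9)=[12, 1, 4, 3, 9, 5, 6, 7, 10, 0, 2, 11, 8]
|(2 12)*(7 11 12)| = 4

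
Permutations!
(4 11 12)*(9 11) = (4 9 11 12) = [0, 1, 2, 3, 9, 5, 6, 7, 8, 11, 10, 12, 4]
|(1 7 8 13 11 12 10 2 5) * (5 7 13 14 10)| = 5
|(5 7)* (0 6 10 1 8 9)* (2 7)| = |(0 6 10 1 8 9)(2 7 5)| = 6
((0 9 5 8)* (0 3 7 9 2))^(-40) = ((0 2)(3 7 9 5 8))^(-40) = (9)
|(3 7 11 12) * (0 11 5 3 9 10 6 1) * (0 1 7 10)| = 20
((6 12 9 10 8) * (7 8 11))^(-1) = (6 8 7 11 10 9 12)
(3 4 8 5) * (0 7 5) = (0 7 5 3 4 8) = [7, 1, 2, 4, 8, 3, 6, 5, 0]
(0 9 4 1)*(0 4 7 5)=(0 9 7 5)(1 4)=[9, 4, 2, 3, 1, 0, 6, 5, 8, 7]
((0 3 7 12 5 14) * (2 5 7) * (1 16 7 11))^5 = (16)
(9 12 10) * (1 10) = (1 10 9 12) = [0, 10, 2, 3, 4, 5, 6, 7, 8, 12, 9, 11, 1]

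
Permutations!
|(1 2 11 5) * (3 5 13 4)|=|(1 2 11 13 4 3 5)|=7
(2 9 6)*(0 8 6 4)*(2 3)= (0 8 6 3 2 9 4)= [8, 1, 9, 2, 0, 5, 3, 7, 6, 4]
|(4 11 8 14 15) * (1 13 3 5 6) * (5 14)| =10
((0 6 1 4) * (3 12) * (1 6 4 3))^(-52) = (1 12 3)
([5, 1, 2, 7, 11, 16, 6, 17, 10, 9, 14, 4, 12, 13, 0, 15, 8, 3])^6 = [0, 1, 2, 3, 4, 5, 6, 7, 8, 9, 10, 11, 12, 13, 14, 15, 16, 17]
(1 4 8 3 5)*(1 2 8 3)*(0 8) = (0 8 1 4 3 5 2) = [8, 4, 0, 5, 3, 2, 6, 7, 1]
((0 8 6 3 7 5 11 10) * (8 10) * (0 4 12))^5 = ((0 10 4 12)(3 7 5 11 8 6))^5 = (0 10 4 12)(3 6 8 11 5 7)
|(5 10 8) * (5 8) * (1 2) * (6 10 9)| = 4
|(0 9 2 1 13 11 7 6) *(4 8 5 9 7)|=24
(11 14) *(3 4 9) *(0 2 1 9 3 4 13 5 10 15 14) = (0 2 1 9 4 3 13 5 10 15 14 11) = [2, 9, 1, 13, 3, 10, 6, 7, 8, 4, 15, 0, 12, 5, 11, 14]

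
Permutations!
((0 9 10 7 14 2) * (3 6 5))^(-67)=((0 9 10 7 14 2)(3 6 5))^(-67)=(0 2 14 7 10 9)(3 5 6)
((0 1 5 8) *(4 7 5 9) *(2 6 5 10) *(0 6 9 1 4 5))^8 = ((0 4 7 10 2 9 5 8 6))^8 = (0 6 8 5 9 2 10 7 4)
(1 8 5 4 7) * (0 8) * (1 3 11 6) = [8, 0, 2, 11, 7, 4, 1, 3, 5, 9, 10, 6] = (0 8 5 4 7 3 11 6 1)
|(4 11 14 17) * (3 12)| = 4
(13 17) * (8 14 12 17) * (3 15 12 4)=(3 15 12 17 13 8 14 4)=[0, 1, 2, 15, 3, 5, 6, 7, 14, 9, 10, 11, 17, 8, 4, 12, 16, 13]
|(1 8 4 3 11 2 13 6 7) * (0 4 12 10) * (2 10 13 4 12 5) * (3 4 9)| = |(0 12 13 6 7 1 8 5 2 9 3 11 10)| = 13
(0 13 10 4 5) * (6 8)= (0 13 10 4 5)(6 8)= [13, 1, 2, 3, 5, 0, 8, 7, 6, 9, 4, 11, 12, 10]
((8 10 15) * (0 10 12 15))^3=((0 10)(8 12 15))^3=(15)(0 10)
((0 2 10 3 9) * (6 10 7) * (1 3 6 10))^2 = ((0 2 7 10 6 1 3 9))^2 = (0 7 6 3)(1 9 2 10)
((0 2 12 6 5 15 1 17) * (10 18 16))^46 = (0 1 5 12)(2 17 15 6)(10 18 16) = ((0 2 12 6 5 15 1 17)(10 18 16))^46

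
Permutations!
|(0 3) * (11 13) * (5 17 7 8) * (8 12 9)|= 6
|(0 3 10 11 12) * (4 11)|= 6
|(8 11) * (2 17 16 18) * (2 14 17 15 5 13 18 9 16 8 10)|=10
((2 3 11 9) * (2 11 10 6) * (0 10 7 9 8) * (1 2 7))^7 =((0 10 6 7 9 11 8)(1 2 3))^7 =(11)(1 2 3)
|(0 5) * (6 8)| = |(0 5)(6 8)| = 2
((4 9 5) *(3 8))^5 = ((3 8)(4 9 5))^5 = (3 8)(4 5 9)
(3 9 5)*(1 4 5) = [0, 4, 2, 9, 5, 3, 6, 7, 8, 1] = (1 4 5 3 9)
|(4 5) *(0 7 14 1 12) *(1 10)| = 6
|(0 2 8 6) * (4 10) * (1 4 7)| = |(0 2 8 6)(1 4 10 7)| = 4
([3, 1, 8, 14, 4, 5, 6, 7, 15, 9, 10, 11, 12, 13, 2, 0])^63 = (0 2)(3 8)(14 15)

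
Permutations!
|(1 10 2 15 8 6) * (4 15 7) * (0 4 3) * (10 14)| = 11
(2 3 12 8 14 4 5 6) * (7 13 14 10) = (2 3 12 8 10 7 13 14 4 5 6) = [0, 1, 3, 12, 5, 6, 2, 13, 10, 9, 7, 11, 8, 14, 4]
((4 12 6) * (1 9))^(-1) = (1 9)(4 6 12)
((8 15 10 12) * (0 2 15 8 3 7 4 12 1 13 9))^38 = ((0 2 15 10 1 13 9)(3 7 4 12))^38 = (0 10 9 15 13 2 1)(3 4)(7 12)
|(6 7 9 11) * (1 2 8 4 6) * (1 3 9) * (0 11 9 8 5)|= 10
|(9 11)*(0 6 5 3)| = 4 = |(0 6 5 3)(9 11)|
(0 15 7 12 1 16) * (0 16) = (16)(0 15 7 12 1) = [15, 0, 2, 3, 4, 5, 6, 12, 8, 9, 10, 11, 1, 13, 14, 7, 16]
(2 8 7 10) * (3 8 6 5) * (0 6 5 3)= [6, 1, 5, 8, 4, 0, 3, 10, 7, 9, 2]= (0 6 3 8 7 10 2 5)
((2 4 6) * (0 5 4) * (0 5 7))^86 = ((0 7)(2 5 4 6))^86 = (7)(2 4)(5 6)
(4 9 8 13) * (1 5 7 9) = (1 5 7 9 8 13 4) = [0, 5, 2, 3, 1, 7, 6, 9, 13, 8, 10, 11, 12, 4]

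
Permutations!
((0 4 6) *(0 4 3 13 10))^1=((0 3 13 10)(4 6))^1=(0 3 13 10)(4 6)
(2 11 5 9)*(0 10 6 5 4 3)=(0 10 6 5 9 2 11 4 3)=[10, 1, 11, 0, 3, 9, 5, 7, 8, 2, 6, 4]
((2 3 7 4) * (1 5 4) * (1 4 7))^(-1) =(1 3 2 4 7 5)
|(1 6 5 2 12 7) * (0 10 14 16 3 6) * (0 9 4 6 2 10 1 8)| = |(0 1 9 4 6 5 10 14 16 3 2 12 7 8)| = 14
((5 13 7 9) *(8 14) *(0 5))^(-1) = ((0 5 13 7 9)(8 14))^(-1) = (0 9 7 13 5)(8 14)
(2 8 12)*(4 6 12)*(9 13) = (2 8 4 6 12)(9 13) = [0, 1, 8, 3, 6, 5, 12, 7, 4, 13, 10, 11, 2, 9]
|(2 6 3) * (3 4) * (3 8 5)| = 6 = |(2 6 4 8 5 3)|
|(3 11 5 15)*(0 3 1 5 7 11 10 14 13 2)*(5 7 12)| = 6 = |(0 3 10 14 13 2)(1 7 11 12 5 15)|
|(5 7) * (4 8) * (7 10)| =|(4 8)(5 10 7)| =6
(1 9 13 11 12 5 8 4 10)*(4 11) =(1 9 13 4 10)(5 8 11 12) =[0, 9, 2, 3, 10, 8, 6, 7, 11, 13, 1, 12, 5, 4]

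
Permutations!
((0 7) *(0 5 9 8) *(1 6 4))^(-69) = (0 7 5 9 8)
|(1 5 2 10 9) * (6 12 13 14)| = |(1 5 2 10 9)(6 12 13 14)| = 20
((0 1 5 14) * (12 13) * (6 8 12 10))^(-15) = (0 1 5 14)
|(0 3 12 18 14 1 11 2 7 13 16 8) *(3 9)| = |(0 9 3 12 18 14 1 11 2 7 13 16 8)| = 13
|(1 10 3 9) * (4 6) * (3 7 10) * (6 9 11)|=6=|(1 3 11 6 4 9)(7 10)|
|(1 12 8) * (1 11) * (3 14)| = |(1 12 8 11)(3 14)| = 4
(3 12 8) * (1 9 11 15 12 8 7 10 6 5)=[0, 9, 2, 8, 4, 1, 5, 10, 3, 11, 6, 15, 7, 13, 14, 12]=(1 9 11 15 12 7 10 6 5)(3 8)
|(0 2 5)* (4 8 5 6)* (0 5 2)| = 4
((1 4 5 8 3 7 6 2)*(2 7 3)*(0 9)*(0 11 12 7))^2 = (0 11 7)(1 5 2 4 8)(6 9 12)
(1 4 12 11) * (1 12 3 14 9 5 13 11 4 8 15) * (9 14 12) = (1 8 15)(3 12 4)(5 13 11 9) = [0, 8, 2, 12, 3, 13, 6, 7, 15, 5, 10, 9, 4, 11, 14, 1]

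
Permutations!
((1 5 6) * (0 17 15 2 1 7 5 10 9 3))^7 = ((0 17 15 2 1 10 9 3)(5 6 7))^7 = (0 3 9 10 1 2 15 17)(5 6 7)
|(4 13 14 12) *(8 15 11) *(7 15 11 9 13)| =14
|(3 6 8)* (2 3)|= 4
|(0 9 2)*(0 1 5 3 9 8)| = 10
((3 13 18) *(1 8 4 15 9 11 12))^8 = ((1 8 4 15 9 11 12)(3 13 18))^8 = (1 8 4 15 9 11 12)(3 18 13)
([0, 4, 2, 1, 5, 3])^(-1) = (1 3 5 4)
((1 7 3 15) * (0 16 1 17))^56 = (17)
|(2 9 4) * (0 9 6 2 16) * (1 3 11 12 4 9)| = 14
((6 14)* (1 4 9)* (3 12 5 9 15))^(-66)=((1 4 15 3 12 5 9)(6 14))^(-66)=(1 12 4 5 15 9 3)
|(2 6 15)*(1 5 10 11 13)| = 15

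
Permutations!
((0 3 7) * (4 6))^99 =(7)(4 6) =((0 3 7)(4 6))^99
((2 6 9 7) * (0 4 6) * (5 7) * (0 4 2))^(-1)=((0 2 4 6 9 5 7))^(-1)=(0 7 5 9 6 4 2)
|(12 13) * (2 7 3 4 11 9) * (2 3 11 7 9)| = 6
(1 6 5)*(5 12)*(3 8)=(1 6 12 5)(3 8)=[0, 6, 2, 8, 4, 1, 12, 7, 3, 9, 10, 11, 5]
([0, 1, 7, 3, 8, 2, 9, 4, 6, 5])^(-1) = [0, 1, 5, 3, 7, 9, 8, 2, 4, 6]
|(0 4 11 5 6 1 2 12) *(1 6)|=7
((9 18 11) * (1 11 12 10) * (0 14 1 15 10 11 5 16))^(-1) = ((0 14 1 5 16)(9 18 12 11)(10 15))^(-1) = (0 16 5 1 14)(9 11 12 18)(10 15)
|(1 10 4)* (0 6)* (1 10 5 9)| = 6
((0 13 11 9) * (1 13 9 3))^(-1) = ((0 9)(1 13 11 3))^(-1) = (0 9)(1 3 11 13)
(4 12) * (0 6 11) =[6, 1, 2, 3, 12, 5, 11, 7, 8, 9, 10, 0, 4] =(0 6 11)(4 12)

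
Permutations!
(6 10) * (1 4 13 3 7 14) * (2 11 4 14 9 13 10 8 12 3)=(1 14)(2 11 4 10 6 8 12 3 7 9 13)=[0, 14, 11, 7, 10, 5, 8, 9, 12, 13, 6, 4, 3, 2, 1]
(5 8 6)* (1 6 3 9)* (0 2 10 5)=[2, 6, 10, 9, 4, 8, 0, 7, 3, 1, 5]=(0 2 10 5 8 3 9 1 6)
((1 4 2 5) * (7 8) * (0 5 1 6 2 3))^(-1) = ((0 5 6 2 1 4 3)(7 8))^(-1) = (0 3 4 1 2 6 5)(7 8)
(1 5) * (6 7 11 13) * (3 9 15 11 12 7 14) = [0, 5, 2, 9, 4, 1, 14, 12, 8, 15, 10, 13, 7, 6, 3, 11] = (1 5)(3 9 15 11 13 6 14)(7 12)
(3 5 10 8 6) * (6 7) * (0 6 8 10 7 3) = (10)(0 6)(3 5 7 8) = [6, 1, 2, 5, 4, 7, 0, 8, 3, 9, 10]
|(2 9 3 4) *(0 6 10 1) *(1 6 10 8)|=20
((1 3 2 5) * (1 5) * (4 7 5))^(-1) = (1 2 3)(4 5 7)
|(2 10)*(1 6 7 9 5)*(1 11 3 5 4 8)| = |(1 6 7 9 4 8)(2 10)(3 5 11)| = 6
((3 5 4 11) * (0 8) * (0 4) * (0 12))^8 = (0 8 4 11 3 5 12)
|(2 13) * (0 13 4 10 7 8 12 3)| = 9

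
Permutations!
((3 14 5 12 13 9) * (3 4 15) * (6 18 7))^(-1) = ((3 14 5 12 13 9 4 15)(6 18 7))^(-1) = (3 15 4 9 13 12 5 14)(6 7 18)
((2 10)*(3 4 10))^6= ((2 3 4 10))^6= (2 4)(3 10)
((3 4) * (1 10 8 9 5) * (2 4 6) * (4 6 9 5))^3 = (1 5 8 10)(2 6)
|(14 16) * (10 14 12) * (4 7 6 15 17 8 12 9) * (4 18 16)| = |(4 7 6 15 17 8 12 10 14)(9 18 16)| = 9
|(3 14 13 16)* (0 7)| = |(0 7)(3 14 13 16)| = 4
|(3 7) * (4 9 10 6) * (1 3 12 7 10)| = 6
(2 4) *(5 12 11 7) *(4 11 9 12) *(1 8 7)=(1 8 7 5 4 2 11)(9 12)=[0, 8, 11, 3, 2, 4, 6, 5, 7, 12, 10, 1, 9]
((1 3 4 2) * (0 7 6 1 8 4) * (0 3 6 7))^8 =(2 4 8)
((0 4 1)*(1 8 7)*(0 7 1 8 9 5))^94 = (0 9)(1 7 8)(4 5)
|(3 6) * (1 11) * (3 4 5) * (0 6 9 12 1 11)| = 8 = |(0 6 4 5 3 9 12 1)|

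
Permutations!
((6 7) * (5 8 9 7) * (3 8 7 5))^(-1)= (3 6 7 5 9 8)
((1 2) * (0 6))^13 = ((0 6)(1 2))^13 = (0 6)(1 2)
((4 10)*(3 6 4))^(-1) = (3 10 4 6)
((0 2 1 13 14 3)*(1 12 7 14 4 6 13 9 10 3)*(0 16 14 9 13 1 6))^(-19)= (0 16 2 14 12 6 7 1 9 13 10 4 3)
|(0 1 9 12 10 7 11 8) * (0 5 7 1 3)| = |(0 3)(1 9 12 10)(5 7 11 8)| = 4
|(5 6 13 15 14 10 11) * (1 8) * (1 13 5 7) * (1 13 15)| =|(1 8 15 14 10 11 7 13)(5 6)| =8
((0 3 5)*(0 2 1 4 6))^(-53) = (0 2 6 5 4 3 1)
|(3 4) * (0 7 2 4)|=5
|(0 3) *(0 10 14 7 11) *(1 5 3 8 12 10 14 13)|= 11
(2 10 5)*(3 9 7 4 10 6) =(2 6 3 9 7 4 10 5) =[0, 1, 6, 9, 10, 2, 3, 4, 8, 7, 5]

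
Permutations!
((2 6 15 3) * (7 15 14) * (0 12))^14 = (2 14 15)(3 6 7) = ((0 12)(2 6 14 7 15 3))^14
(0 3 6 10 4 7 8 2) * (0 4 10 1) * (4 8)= [3, 0, 8, 6, 7, 5, 1, 4, 2, 9, 10]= (10)(0 3 6 1)(2 8)(4 7)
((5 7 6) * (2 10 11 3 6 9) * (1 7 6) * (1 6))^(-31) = (1 11 7 3 9 6 2 5 10)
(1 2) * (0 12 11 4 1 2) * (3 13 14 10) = [12, 0, 2, 13, 1, 5, 6, 7, 8, 9, 3, 4, 11, 14, 10] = (0 12 11 4 1)(3 13 14 10)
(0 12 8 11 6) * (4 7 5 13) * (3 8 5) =(0 12 5 13 4 7 3 8 11 6) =[12, 1, 2, 8, 7, 13, 0, 3, 11, 9, 10, 6, 5, 4]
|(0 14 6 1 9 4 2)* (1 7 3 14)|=|(0 1 9 4 2)(3 14 6 7)|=20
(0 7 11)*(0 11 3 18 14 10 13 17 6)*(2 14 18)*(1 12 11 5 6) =(18)(0 7 3 2 14 10 13 17 1 12 11 5 6) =[7, 12, 14, 2, 4, 6, 0, 3, 8, 9, 13, 5, 11, 17, 10, 15, 16, 1, 18]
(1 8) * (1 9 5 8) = (5 8 9) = [0, 1, 2, 3, 4, 8, 6, 7, 9, 5]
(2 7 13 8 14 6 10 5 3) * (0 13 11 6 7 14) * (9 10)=(0 13 8)(2 14 7 11 6 9 10 5 3)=[13, 1, 14, 2, 4, 3, 9, 11, 0, 10, 5, 6, 12, 8, 7]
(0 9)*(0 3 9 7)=(0 7)(3 9)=[7, 1, 2, 9, 4, 5, 6, 0, 8, 3]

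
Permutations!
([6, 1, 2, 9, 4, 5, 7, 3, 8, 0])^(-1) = [9, 1, 2, 7, 4, 5, 0, 6, 8, 3]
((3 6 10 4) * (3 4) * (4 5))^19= ((3 6 10)(4 5))^19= (3 6 10)(4 5)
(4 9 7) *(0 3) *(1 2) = (0 3)(1 2)(4 9 7) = [3, 2, 1, 0, 9, 5, 6, 4, 8, 7]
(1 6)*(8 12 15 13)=(1 6)(8 12 15 13)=[0, 6, 2, 3, 4, 5, 1, 7, 12, 9, 10, 11, 15, 8, 14, 13]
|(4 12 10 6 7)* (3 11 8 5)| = |(3 11 8 5)(4 12 10 6 7)| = 20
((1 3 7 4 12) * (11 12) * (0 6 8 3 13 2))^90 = (0 8 7 11 1 2 6 3 4 12 13)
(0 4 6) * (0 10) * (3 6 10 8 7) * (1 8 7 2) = (0 4 10)(1 8 2)(3 6 7) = [4, 8, 1, 6, 10, 5, 7, 3, 2, 9, 0]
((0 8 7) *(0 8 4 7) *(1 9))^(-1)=(0 8 7 4)(1 9)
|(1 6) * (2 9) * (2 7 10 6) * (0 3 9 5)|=9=|(0 3 9 7 10 6 1 2 5)|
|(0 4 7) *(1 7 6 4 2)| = 4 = |(0 2 1 7)(4 6)|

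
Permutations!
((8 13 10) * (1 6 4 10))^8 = ((1 6 4 10 8 13))^8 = (1 4 8)(6 10 13)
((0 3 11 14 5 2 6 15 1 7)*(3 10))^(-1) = ((0 10 3 11 14 5 2 6 15 1 7))^(-1) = (0 7 1 15 6 2 5 14 11 3 10)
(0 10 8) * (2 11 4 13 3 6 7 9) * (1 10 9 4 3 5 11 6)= (0 9 2 6 7 4 13 5 11 3 1 10 8)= [9, 10, 6, 1, 13, 11, 7, 4, 0, 2, 8, 3, 12, 5]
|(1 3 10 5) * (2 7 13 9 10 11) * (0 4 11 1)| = |(0 4 11 2 7 13 9 10 5)(1 3)| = 18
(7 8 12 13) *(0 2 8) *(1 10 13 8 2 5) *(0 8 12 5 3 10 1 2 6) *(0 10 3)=(2 6 10 13 7 8 5)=[0, 1, 6, 3, 4, 2, 10, 8, 5, 9, 13, 11, 12, 7]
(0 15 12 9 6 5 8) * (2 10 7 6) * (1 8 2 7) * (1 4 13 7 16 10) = (0 15 12 9 16 10 4 13 7 6 5 2 1 8) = [15, 8, 1, 3, 13, 2, 5, 6, 0, 16, 4, 11, 9, 7, 14, 12, 10]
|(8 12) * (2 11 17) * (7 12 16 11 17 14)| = |(2 17)(7 12 8 16 11 14)| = 6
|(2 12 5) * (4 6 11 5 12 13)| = 6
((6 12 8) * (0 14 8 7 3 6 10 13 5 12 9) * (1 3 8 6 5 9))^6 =(0 12)(1 10)(3 13)(5 9)(6 8)(7 14)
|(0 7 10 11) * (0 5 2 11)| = 3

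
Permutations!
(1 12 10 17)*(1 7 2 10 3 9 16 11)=[0, 12, 10, 9, 4, 5, 6, 2, 8, 16, 17, 1, 3, 13, 14, 15, 11, 7]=(1 12 3 9 16 11)(2 10 17 7)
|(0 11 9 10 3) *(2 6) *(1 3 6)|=8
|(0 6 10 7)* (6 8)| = 5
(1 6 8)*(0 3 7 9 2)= (0 3 7 9 2)(1 6 8)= [3, 6, 0, 7, 4, 5, 8, 9, 1, 2]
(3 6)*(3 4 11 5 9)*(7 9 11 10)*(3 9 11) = (3 6 4 10 7 11 5) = [0, 1, 2, 6, 10, 3, 4, 11, 8, 9, 7, 5]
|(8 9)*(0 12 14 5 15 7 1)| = 14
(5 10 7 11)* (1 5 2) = [0, 5, 1, 3, 4, 10, 6, 11, 8, 9, 7, 2] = (1 5 10 7 11 2)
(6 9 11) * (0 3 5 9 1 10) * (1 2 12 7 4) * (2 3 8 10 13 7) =(0 8 10)(1 13 7 4)(2 12)(3 5 9 11 6) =[8, 13, 12, 5, 1, 9, 3, 4, 10, 11, 0, 6, 2, 7]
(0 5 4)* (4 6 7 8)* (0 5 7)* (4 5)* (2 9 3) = (0 7 8 5 6)(2 9 3) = [7, 1, 9, 2, 4, 6, 0, 8, 5, 3]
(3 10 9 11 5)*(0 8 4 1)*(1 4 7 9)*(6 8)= (0 6 8 7 9 11 5 3 10 1)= [6, 0, 2, 10, 4, 3, 8, 9, 7, 11, 1, 5]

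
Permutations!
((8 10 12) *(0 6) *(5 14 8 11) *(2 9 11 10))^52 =((0 6)(2 9 11 5 14 8)(10 12))^52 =(2 14 11)(5 9 8)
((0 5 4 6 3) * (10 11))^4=(11)(0 3 6 4 5)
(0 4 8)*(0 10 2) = (0 4 8 10 2) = [4, 1, 0, 3, 8, 5, 6, 7, 10, 9, 2]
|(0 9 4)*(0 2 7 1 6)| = 7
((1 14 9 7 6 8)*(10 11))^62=((1 14 9 7 6 8)(10 11))^62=(1 9 6)(7 8 14)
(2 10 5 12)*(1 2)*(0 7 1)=[7, 2, 10, 3, 4, 12, 6, 1, 8, 9, 5, 11, 0]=(0 7 1 2 10 5 12)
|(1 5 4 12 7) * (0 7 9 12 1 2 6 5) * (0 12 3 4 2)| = |(0 7)(1 12 9 3 4)(2 6 5)| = 30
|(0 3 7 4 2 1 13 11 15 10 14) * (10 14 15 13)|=|(0 3 7 4 2 1 10 15 14)(11 13)|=18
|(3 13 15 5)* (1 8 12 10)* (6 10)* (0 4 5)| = 30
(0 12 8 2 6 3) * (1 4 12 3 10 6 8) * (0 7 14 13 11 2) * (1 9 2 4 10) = [3, 10, 8, 7, 12, 5, 1, 14, 0, 2, 6, 4, 9, 11, 13] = (0 3 7 14 13 11 4 12 9 2 8)(1 10 6)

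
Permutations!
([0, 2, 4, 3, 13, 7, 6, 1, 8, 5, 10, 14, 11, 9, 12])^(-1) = [0, 7, 1, 3, 2, 9, 6, 5, 8, 13, 10, 12, 14, 4, 11]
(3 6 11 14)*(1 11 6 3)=(1 11 14)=[0, 11, 2, 3, 4, 5, 6, 7, 8, 9, 10, 14, 12, 13, 1]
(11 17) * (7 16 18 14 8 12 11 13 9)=(7 16 18 14 8 12 11 17 13 9)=[0, 1, 2, 3, 4, 5, 6, 16, 12, 7, 10, 17, 11, 9, 8, 15, 18, 13, 14]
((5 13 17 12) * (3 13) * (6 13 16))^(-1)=(3 5 12 17 13 6 16)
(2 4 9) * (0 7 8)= (0 7 8)(2 4 9)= [7, 1, 4, 3, 9, 5, 6, 8, 0, 2]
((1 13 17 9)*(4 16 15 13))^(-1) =((1 4 16 15 13 17 9))^(-1) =(1 9 17 13 15 16 4)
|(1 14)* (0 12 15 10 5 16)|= |(0 12 15 10 5 16)(1 14)|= 6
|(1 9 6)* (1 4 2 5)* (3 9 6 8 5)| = |(1 6 4 2 3 9 8 5)| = 8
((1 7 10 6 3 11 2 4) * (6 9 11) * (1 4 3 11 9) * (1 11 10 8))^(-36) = ((1 7 8)(2 3 6 10 11))^(-36) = (2 11 10 6 3)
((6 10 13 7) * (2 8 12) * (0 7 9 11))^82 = ((0 7 6 10 13 9 11)(2 8 12))^82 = (0 9 10 7 11 13 6)(2 8 12)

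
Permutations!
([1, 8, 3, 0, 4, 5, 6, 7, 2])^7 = [8, 2, 0, 1, 4, 5, 6, 7, 3]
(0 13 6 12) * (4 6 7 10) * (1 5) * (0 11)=(0 13 7 10 4 6 12 11)(1 5)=[13, 5, 2, 3, 6, 1, 12, 10, 8, 9, 4, 0, 11, 7]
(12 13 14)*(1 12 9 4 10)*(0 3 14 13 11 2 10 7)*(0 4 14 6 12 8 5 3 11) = (0 11 2 10 1 8 5 3 6 12)(4 7)(9 14) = [11, 8, 10, 6, 7, 3, 12, 4, 5, 14, 1, 2, 0, 13, 9]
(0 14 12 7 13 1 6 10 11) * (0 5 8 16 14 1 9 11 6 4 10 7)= [1, 4, 2, 3, 10, 8, 7, 13, 16, 11, 6, 5, 0, 9, 12, 15, 14]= (0 1 4 10 6 7 13 9 11 5 8 16 14 12)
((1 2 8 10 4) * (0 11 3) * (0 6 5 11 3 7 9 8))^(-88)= ((0 3 6 5 11 7 9 8 10 4 1 2))^(-88)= (0 10 11)(1 9 6)(2 8 5)(3 4 7)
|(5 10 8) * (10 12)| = |(5 12 10 8)| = 4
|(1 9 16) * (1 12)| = 4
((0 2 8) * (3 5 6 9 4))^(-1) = (0 8 2)(3 4 9 6 5)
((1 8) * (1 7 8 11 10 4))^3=((1 11 10 4)(7 8))^3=(1 4 10 11)(7 8)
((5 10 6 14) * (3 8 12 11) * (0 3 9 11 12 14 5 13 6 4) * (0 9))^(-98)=((0 3 8 14 13 6 5 10 4 9 11))^(-98)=(0 3 8 14 13 6 5 10 4 9 11)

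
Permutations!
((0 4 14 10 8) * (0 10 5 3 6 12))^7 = ((0 4 14 5 3 6 12)(8 10))^7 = (14)(8 10)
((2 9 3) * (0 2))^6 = (0 9)(2 3) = ((0 2 9 3))^6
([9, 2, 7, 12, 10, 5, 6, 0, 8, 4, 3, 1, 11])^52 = (0 4 3 11 2)(1 7 9 10 12)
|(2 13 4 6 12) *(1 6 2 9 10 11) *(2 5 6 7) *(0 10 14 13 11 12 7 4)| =42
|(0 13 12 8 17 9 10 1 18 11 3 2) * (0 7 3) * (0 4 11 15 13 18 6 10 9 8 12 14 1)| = |(0 18 15 13 14 1 6 10)(2 7 3)(4 11)(8 17)| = 24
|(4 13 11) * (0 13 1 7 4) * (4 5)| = 12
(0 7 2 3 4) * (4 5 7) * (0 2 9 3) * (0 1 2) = [4, 2, 1, 5, 0, 7, 6, 9, 8, 3] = (0 4)(1 2)(3 5 7 9)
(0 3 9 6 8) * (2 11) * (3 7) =(0 7 3 9 6 8)(2 11) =[7, 1, 11, 9, 4, 5, 8, 3, 0, 6, 10, 2]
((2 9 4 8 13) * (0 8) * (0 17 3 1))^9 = (17)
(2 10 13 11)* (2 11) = (2 10 13) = [0, 1, 10, 3, 4, 5, 6, 7, 8, 9, 13, 11, 12, 2]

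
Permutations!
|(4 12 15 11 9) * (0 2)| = 10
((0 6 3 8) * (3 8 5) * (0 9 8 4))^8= ((0 6 4)(3 5)(8 9))^8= (9)(0 4 6)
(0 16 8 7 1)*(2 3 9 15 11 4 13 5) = [16, 0, 3, 9, 13, 2, 6, 1, 7, 15, 10, 4, 12, 5, 14, 11, 8] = (0 16 8 7 1)(2 3 9 15 11 4 13 5)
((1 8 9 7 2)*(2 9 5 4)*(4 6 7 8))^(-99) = ((1 4 2)(5 6 7 9 8))^(-99) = (5 6 7 9 8)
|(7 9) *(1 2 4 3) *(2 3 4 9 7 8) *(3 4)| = 3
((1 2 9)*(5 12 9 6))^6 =(12)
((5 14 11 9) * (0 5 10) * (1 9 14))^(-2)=(14)(0 9 5 10 1)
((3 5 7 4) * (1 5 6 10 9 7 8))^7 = (1 5 8)(3 6 10 9 7 4)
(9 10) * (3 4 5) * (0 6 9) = (0 6 9 10)(3 4 5) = [6, 1, 2, 4, 5, 3, 9, 7, 8, 10, 0]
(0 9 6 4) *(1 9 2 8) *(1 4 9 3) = (0 2 8 4)(1 3)(6 9) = [2, 3, 8, 1, 0, 5, 9, 7, 4, 6]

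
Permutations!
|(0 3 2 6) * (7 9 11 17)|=4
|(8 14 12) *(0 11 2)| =|(0 11 2)(8 14 12)| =3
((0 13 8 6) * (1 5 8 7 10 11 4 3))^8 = (0 5 4 7 6 1 11 13 8 3 10)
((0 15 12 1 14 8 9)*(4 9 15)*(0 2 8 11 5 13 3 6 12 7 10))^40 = ((0 4 9 2 8 15 7 10)(1 14 11 5 13 3 6 12))^40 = (15)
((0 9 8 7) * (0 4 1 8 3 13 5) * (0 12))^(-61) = (0 12 5 13 3 9)(1 4 7 8)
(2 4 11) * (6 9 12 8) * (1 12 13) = [0, 12, 4, 3, 11, 5, 9, 7, 6, 13, 10, 2, 8, 1] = (1 12 8 6 9 13)(2 4 11)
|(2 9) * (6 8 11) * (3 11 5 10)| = 6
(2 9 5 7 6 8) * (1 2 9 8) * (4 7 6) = [0, 2, 8, 3, 7, 6, 1, 4, 9, 5] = (1 2 8 9 5 6)(4 7)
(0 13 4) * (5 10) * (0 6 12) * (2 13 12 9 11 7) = (0 12)(2 13 4 6 9 11 7)(5 10) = [12, 1, 13, 3, 6, 10, 9, 2, 8, 11, 5, 7, 0, 4]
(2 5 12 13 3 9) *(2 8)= (2 5 12 13 3 9 8)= [0, 1, 5, 9, 4, 12, 6, 7, 2, 8, 10, 11, 13, 3]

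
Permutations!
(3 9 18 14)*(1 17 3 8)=(1 17 3 9 18 14 8)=[0, 17, 2, 9, 4, 5, 6, 7, 1, 18, 10, 11, 12, 13, 8, 15, 16, 3, 14]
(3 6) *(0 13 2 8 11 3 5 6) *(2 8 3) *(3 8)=[13, 1, 8, 0, 4, 6, 5, 7, 11, 9, 10, 2, 12, 3]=(0 13 3)(2 8 11)(5 6)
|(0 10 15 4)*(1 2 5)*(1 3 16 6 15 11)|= 11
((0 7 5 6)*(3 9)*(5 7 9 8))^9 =(0 8)(3 6)(5 9)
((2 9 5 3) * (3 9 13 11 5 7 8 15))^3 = (2 5 8)(3 11 7)(9 15 13)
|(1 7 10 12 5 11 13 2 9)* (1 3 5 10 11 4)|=18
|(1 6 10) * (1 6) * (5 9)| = 2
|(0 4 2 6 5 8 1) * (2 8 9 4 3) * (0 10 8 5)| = |(0 3 2 6)(1 10 8)(4 5 9)| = 12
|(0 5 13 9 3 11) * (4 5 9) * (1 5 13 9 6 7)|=8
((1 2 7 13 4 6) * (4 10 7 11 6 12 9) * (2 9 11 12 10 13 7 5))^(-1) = (13)(1 6 11 12 2 5 10 4 9) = ((13)(1 9 4 10 5 2 12 11 6))^(-1)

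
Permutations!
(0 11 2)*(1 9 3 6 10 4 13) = (0 11 2)(1 9 3 6 10 4 13) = [11, 9, 0, 6, 13, 5, 10, 7, 8, 3, 4, 2, 12, 1]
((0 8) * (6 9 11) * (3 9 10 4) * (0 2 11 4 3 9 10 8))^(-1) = ((2 11 6 8)(3 10)(4 9))^(-1) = (2 8 6 11)(3 10)(4 9)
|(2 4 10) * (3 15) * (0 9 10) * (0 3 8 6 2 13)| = |(0 9 10 13)(2 4 3 15 8 6)| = 12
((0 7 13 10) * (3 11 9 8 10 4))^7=((0 7 13 4 3 11 9 8 10))^7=(0 8 11 4 7 10 9 3 13)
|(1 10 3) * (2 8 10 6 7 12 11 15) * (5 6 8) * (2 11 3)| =18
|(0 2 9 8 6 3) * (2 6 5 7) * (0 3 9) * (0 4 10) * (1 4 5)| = 21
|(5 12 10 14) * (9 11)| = 4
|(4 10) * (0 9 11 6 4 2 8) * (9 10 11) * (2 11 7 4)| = 6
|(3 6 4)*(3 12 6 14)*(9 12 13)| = |(3 14)(4 13 9 12 6)| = 10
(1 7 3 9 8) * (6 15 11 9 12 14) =[0, 7, 2, 12, 4, 5, 15, 3, 1, 8, 10, 9, 14, 13, 6, 11] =(1 7 3 12 14 6 15 11 9 8)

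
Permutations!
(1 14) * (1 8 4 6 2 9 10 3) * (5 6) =(1 14 8 4 5 6 2 9 10 3) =[0, 14, 9, 1, 5, 6, 2, 7, 4, 10, 3, 11, 12, 13, 8]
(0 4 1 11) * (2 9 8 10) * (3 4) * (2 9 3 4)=[4, 11, 3, 2, 1, 5, 6, 7, 10, 8, 9, 0]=(0 4 1 11)(2 3)(8 10 9)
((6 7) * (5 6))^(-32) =((5 6 7))^(-32) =(5 6 7)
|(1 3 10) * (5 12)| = 6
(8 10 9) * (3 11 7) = [0, 1, 2, 11, 4, 5, 6, 3, 10, 8, 9, 7] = (3 11 7)(8 10 9)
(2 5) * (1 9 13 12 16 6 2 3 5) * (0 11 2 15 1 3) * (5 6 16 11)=(16)(0 5)(1 9 13 12 11 2 3 6 15)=[5, 9, 3, 6, 4, 0, 15, 7, 8, 13, 10, 2, 11, 12, 14, 1, 16]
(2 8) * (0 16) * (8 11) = (0 16)(2 11 8) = [16, 1, 11, 3, 4, 5, 6, 7, 2, 9, 10, 8, 12, 13, 14, 15, 0]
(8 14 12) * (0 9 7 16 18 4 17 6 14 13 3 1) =(0 9 7 16 18 4 17 6 14 12 8 13 3 1) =[9, 0, 2, 1, 17, 5, 14, 16, 13, 7, 10, 11, 8, 3, 12, 15, 18, 6, 4]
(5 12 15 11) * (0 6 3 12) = (0 6 3 12 15 11 5) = [6, 1, 2, 12, 4, 0, 3, 7, 8, 9, 10, 5, 15, 13, 14, 11]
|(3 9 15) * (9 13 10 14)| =6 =|(3 13 10 14 9 15)|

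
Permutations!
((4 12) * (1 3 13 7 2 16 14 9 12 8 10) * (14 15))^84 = ((1 3 13 7 2 16 15 14 9 12 4 8 10))^84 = (1 15 10 16 8 2 4 7 12 13 9 3 14)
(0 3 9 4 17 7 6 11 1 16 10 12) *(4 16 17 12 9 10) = (0 3 10 9 16 4 12)(1 17 7 6 11) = [3, 17, 2, 10, 12, 5, 11, 6, 8, 16, 9, 1, 0, 13, 14, 15, 4, 7]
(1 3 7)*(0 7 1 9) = (0 7 9)(1 3) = [7, 3, 2, 1, 4, 5, 6, 9, 8, 0]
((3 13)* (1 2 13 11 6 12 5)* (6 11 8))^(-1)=((1 2 13 3 8 6 12 5))^(-1)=(1 5 12 6 8 3 13 2)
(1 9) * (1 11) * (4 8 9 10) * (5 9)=[0, 10, 2, 3, 8, 9, 6, 7, 5, 11, 4, 1]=(1 10 4 8 5 9 11)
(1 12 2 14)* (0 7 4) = [7, 12, 14, 3, 0, 5, 6, 4, 8, 9, 10, 11, 2, 13, 1] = (0 7 4)(1 12 2 14)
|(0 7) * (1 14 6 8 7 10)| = 7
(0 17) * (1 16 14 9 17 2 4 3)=(0 2 4 3 1 16 14 9 17)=[2, 16, 4, 1, 3, 5, 6, 7, 8, 17, 10, 11, 12, 13, 9, 15, 14, 0]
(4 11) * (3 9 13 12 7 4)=(3 9 13 12 7 4 11)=[0, 1, 2, 9, 11, 5, 6, 4, 8, 13, 10, 3, 7, 12]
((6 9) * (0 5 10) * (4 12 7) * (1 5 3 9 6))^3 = ((0 3 9 1 5 10)(4 12 7))^3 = (12)(0 1)(3 5)(9 10)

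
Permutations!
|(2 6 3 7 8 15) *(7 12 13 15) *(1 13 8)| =9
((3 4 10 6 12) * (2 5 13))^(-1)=(2 13 5)(3 12 6 10 4)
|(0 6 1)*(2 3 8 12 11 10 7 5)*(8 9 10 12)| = 6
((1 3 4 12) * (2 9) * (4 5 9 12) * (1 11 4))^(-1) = (1 4 11 12 2 9 5 3)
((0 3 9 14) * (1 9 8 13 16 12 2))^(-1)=(0 14 9 1 2 12 16 13 8 3)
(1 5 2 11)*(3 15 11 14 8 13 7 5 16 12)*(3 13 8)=[0, 16, 14, 15, 4, 2, 6, 5, 8, 9, 10, 1, 13, 7, 3, 11, 12]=(1 16 12 13 7 5 2 14 3 15 11)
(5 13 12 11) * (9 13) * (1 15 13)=(1 15 13 12 11 5 9)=[0, 15, 2, 3, 4, 9, 6, 7, 8, 1, 10, 5, 11, 12, 14, 13]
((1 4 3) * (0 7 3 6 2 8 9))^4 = (0 4 9 1 8 3 2 7 6)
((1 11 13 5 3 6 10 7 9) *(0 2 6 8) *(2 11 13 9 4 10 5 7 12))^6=((0 11 9 1 13 7 4 10 12 2 6 5 3 8))^6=(0 4 3 13 6 9 12)(1 2 11 10 8 7 5)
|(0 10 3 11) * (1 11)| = 5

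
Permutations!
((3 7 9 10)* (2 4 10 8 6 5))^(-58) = (2 9 4 8 10 6 3 5 7)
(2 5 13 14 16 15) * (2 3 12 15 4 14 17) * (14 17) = [0, 1, 5, 12, 17, 13, 6, 7, 8, 9, 10, 11, 15, 14, 16, 3, 4, 2] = (2 5 13 14 16 4 17)(3 12 15)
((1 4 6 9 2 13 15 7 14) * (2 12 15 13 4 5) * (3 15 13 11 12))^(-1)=(1 14 7 15 3 9 6 4 2 5)(11 13 12)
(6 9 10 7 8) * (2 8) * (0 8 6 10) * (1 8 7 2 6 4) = (0 7 6 9)(1 8 10 2 4) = [7, 8, 4, 3, 1, 5, 9, 6, 10, 0, 2]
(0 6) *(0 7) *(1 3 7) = (0 6 1 3 7) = [6, 3, 2, 7, 4, 5, 1, 0]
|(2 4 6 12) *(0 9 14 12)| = 7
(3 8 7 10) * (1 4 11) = (1 4 11)(3 8 7 10) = [0, 4, 2, 8, 11, 5, 6, 10, 7, 9, 3, 1]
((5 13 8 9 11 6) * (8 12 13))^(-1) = ((5 8 9 11 6)(12 13))^(-1) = (5 6 11 9 8)(12 13)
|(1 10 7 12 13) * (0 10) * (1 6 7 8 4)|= |(0 10 8 4 1)(6 7 12 13)|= 20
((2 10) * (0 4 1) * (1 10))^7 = (0 10 1 4 2)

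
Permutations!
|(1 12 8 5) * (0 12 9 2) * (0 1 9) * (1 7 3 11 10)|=11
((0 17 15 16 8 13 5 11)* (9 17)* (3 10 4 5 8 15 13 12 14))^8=(0 10 8)(3 13 11)(4 12 9)(5 14 17)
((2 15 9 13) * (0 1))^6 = (2 9)(13 15)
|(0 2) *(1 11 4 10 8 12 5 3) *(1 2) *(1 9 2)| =24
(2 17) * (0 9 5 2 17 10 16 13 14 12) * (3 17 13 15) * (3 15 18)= [9, 1, 10, 17, 4, 2, 6, 7, 8, 5, 16, 11, 0, 14, 12, 15, 18, 13, 3]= (0 9 5 2 10 16 18 3 17 13 14 12)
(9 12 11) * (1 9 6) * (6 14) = [0, 9, 2, 3, 4, 5, 1, 7, 8, 12, 10, 14, 11, 13, 6] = (1 9 12 11 14 6)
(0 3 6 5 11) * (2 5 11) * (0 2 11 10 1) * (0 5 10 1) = (0 3 6 1 5 11 2 10) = [3, 5, 10, 6, 4, 11, 1, 7, 8, 9, 0, 2]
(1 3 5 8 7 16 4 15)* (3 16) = (1 16 4 15)(3 5 8 7) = [0, 16, 2, 5, 15, 8, 6, 3, 7, 9, 10, 11, 12, 13, 14, 1, 4]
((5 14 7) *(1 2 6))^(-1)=((1 2 6)(5 14 7))^(-1)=(1 6 2)(5 7 14)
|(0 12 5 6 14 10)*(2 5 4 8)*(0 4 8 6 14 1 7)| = 11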